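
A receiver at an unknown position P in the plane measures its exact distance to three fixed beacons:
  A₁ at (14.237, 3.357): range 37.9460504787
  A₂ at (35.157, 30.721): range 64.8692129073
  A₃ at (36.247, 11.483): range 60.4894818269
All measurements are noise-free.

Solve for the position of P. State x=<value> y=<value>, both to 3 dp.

x=-23.709 y=3.466

eq1: (x − 14.237)² + (y − 3.357)² = 37.9460504787²
eq2: (x − 35.157)² + (y − 30.721)² = 64.8692129073²
eq3: (x − 36.247)² + (y − 11.483)² = 60.4894818269²
eq1−eq2, eq1−eq3 (x²,y² cancel):
  41.840·x + 54.728·y = -802.279164
  44.020·x + 16.252·y = -987.331985
det = 41.840·16.252 − 54.728·44.020 = -1729.142880
x = (-802.279164·16.252 − 54.728·-987.331985) / -1729.142880 = -23.708893
y = (41.840·-987.331985 − -802.279164·44.020) / -1729.142880 = 3.466250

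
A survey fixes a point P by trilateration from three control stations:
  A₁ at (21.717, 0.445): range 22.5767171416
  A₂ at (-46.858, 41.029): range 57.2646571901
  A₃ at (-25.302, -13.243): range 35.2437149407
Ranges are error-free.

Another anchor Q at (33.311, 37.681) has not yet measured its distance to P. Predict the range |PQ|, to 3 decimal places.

42.401

eq1: (x − 21.717)² + (y − 0.445)² = 22.5767171416²
eq2: (x + 46.858)² + (y − 41.029)² = 57.2646571901²
eq3: (x + 25.302)² + (y + 13.243)² = 35.2437149407²
eq1−eq2, eq1−eq3 (x²,y² cancel):
  -137.150·x + 81.168·y = 637.692085
  -94.038·x − 27.376·y = -388.669147
det = -137.150·-27.376 − 81.168·-94.038 = 11387.494784
x = (637.692085·-27.376 − 81.168·-388.669147) / 11387.494784 = 1.237326
y = (-137.150·-388.669147 − 637.692085·-94.038) / 11387.494784 = 9.947163
|P − Q| = √((1.237326 − 33.311)² + (9.947163 − 37.681)²) = 42.401490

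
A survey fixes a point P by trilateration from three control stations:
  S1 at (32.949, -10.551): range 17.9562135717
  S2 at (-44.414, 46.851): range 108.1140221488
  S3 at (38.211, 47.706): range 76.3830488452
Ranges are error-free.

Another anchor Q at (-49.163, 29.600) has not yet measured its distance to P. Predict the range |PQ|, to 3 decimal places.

eq1: (x − 32.949)² + (y + 10.551)² = 17.9562135717²
eq2: (x + 44.414)² + (y − 46.851)² = 108.1140221488²
eq3: (x − 38.211)² + (y − 47.706)² = 76.3830488452²
eq2−eq1, eq2−eq3 (x²,y² cancel):
  154.726·x − 114.804·y = 8395.556784
  165.250·x + 1.710·y = 5422.594994
det = 154.726·1.710 − -114.804·165.250 = 19235.942460
x = (8395.556784·1.710 − -114.804·5422.594994) / 19235.942460 = 33.109477
y = (154.726·5422.594994 − 8395.556784·165.250) / 19235.942460 = -28.506496
|P − Q| = √((33.109477 − -49.163)² + (-28.506496 − 29.600)²) = 100.723013

100.723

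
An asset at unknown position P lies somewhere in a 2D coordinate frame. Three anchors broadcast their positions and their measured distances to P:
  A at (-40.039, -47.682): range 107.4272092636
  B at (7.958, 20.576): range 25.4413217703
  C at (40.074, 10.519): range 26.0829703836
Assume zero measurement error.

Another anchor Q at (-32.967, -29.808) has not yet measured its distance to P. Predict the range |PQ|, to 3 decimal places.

89.428

eq1: (x + 40.039)² + (y + 47.682)² = 107.4272092636²
eq2: (x − 7.958)² + (y − 20.576)² = 25.4413217703²
eq3: (x − 40.074)² + (y − 10.519)² = 26.0829703836²
eq3−eq1, eq3−eq2 (x²,y² cancel):
  -160.226·x − 116.402·y = -8700.164138
  -64.232·x + 20.114·y = -1196.812806
det = -160.226·20.114 − -116.402·-64.232 = -10699.519028
x = (-8700.164138·20.114 − -116.402·-1196.812806) / -10699.519028 = 29.375760
y = (-160.226·-1196.812806 − -8700.164138·-64.232) / -10699.519028 = 34.307001
|P − Q| = √((29.375760 − -32.967)² + (34.307001 − -29.808)²) = 89.427922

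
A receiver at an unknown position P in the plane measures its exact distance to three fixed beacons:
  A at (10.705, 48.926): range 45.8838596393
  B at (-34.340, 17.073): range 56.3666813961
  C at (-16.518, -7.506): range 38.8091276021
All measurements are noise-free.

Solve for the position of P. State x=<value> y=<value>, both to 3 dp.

x=20.514 y=4.103

eq1: (x − 10.705)² + (y − 48.926)² = 45.8838596393²
eq2: (x + 34.340)² + (y − 17.073)² = 56.3666813961²
eq3: (x + 16.518)² + (y + 7.506)² = 38.8091276021²
eq2−eq3, eq2−eq1 (x²,y² cancel):
  35.644·x − 49.158·y = 529.515817
  90.090·x + 63.706·y = 2109.501768
det = 35.644·63.706 − -49.158·90.090 = 6699.380884
x = (529.515817·63.706 − -49.158·2109.501768) / 6699.380884 = 20.514168
y = (35.644·2109.501768 − 529.515817·90.090) / 6699.380884 = 4.102917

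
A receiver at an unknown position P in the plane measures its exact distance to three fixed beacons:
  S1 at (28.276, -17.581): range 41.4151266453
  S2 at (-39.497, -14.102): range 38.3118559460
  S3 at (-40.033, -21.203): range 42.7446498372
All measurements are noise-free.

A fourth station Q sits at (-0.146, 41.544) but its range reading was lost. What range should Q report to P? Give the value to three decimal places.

eq1: (x − 28.276)² + (y + 17.581)² = 41.4151266453²
eq2: (x + 39.497)² + (y + 14.102)² = 38.3118559460²
eq3: (x + 40.033)² + (y + 21.203)² = 42.7446498372²
eq3−eq1, eq3−eq2 (x²,y² cancel):
  136.618·x + 7.244·y = -831.692186
  1.072·x + 14.202·y = 65.977899
det = 136.618·14.202 − 7.244·1.072 = 1932.483268
x = (-831.692186·14.202 − 7.244·65.977899) / 1932.483268 = -6.359505
y = (136.618·65.977899 − -831.692186·1.072) / 1932.483268 = 5.125707
|P − Q| = √((-6.359505 − -0.146)² + (5.125707 − 41.544)²) = 36.944549

36.945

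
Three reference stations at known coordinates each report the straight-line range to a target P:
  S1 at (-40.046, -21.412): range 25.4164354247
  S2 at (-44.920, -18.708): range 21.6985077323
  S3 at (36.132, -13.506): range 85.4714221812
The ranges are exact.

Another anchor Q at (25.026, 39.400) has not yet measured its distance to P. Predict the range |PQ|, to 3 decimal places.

81.477

eq1: (x + 40.046)² + (y + 21.412)² = 25.4164354247²
eq2: (x + 44.920)² + (y + 18.708)² = 21.6985077323²
eq3: (x − 36.132)² + (y + 13.506)² = 85.4714221812²
eq1−eq2, eq1−eq3 (x²,y² cancel):
  -9.748·x + 5.408·y = 480.809756
  152.356·x + 15.812·y = -7233.591220
det = -9.748·15.812 − 5.408·152.356 = -978.076624
x = (480.809756·15.812 − 5.408·-7233.591220) / -978.076624 = -47.769085
y = (-9.748·-7233.591220 − 480.809756·152.356) / -978.076624 = 2.802647
|P − Q| = √((-47.769085 − 25.026)² + (2.802647 − 39.400)²) = 81.476933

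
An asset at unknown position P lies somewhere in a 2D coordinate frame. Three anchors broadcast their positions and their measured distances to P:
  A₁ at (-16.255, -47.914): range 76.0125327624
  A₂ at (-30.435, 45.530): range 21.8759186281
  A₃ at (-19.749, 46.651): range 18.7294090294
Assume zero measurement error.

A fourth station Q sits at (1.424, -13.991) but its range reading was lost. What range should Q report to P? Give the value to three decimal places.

eq1: (x + 16.255)² + (y + 47.914)² = 76.0125327624²
eq2: (x + 30.435)² + (y − 45.530)² = 21.8759186281²
eq3: (x + 19.749)² + (y − 46.651)² = 18.7294090294²
eq1−eq2, eq1−eq3 (x²,y² cancel):
  -28.360·x + 186.888·y = 5738.643025
  -6.988·x + 189.130·y = 5433.476755
det = -28.360·189.130 − 186.888·-6.988 = -4057.753456
x = (5738.643025·189.130 − 186.888·5433.476755) / -4057.753456 = -17.225776
y = (-28.360·5433.476755 − 5738.643025·-6.988) / -4057.753456 = 28.092333
|P − Q| = √((-17.225776 − 1.424)² + (28.092333 − -13.991)²) = 46.030654

46.031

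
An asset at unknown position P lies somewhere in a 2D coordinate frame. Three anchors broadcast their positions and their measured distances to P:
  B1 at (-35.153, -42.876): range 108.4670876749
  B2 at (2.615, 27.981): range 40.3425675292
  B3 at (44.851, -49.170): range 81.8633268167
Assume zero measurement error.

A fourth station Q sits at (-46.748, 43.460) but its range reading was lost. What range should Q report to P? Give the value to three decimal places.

90.082

eq1: (x + 35.153)² + (y + 42.876)² = 108.4670876749²
eq2: (x − 2.615)² + (y − 27.981)² = 40.3425675292²
eq3: (x − 44.851)² + (y + 49.170)² = 81.8633268167²
eq1−eq3, eq1−eq2 (x²,y² cancel):
  160.008·x − 12.588·y = 6418.721147
  75.536·x + 141.714·y = 7853.276155
det = 160.008·141.714 − -12.588·75.536 = 23626.220880
x = (6418.721147·141.714 − -12.588·7853.276155) / 23626.220880 = 42.684765
y = (160.008·7853.276155 − 6418.721147·75.536) / 23626.220880 = 32.664661
|P − Q| = √((42.684765 − -46.748)² + (32.664661 − 43.460)²) = 90.081956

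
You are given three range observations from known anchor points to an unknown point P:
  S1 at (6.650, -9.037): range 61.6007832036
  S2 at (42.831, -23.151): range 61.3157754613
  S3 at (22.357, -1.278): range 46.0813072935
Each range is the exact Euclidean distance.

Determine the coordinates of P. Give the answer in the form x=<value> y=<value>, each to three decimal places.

eq1: (x − 6.650)² + (y + 9.037)² = 61.6007832036²
eq2: (x − 42.831)² + (y + 23.151)² = 61.3157754613²
eq3: (x − 22.357)² + (y + 1.278)² = 46.0813072935²
eq2−eq1, eq2−eq3 (x²,y² cancel):
  -72.362·x + 28.228·y = -2279.605664
  -40.948·x + 43.746·y = -232.857190
det = -72.362·43.746 − 28.228·-40.948 = -2009.667908
x = (-2279.605664·43.746 − 28.228·-232.857190) / -2009.667908 = 46.351209
y = (-72.362·-232.857190 − -2279.605664·-40.948) / -2009.667908 = 38.063642

x=46.351 y=38.064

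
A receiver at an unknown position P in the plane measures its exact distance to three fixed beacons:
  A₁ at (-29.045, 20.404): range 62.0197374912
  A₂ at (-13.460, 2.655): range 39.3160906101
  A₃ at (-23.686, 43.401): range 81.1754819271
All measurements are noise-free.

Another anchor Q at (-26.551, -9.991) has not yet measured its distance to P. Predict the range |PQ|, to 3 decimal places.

eq1: (x + 29.045)² + (y − 20.404)² = 62.0197374912²
eq2: (x + 13.460)² + (y − 2.655)² = 39.3160906101²
eq3: (x + 23.686)² + (y − 43.401)² = 81.1754819271²
eq1−eq2, eq1−eq3 (x²,y² cancel):
  31.170·x − 35.498·y = 1228.978242
  10.718·x + 45.994·y = -1558.272872
det = 31.170·45.994 − -35.498·10.718 = 1814.100544
x = (1228.978242·45.994 − -35.498·-1558.272872) / 1814.100544 = 0.667027
y = (31.170·-1558.272872 − 1228.978242·10.718) / 1814.100544 = -34.035354
|P − Q| = √((0.667027 − -26.551)² + (-34.035354 − -9.991)²) = 36.317378

36.317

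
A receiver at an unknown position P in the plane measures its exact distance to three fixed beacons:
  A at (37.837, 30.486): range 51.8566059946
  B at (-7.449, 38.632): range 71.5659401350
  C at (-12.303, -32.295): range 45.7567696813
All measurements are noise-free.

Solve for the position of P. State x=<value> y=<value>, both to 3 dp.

x=32.050 y=-21.047

eq1: (x − 37.837)² + (y − 30.486)² = 51.8566059946²
eq2: (x + 7.449)² + (y − 38.632)² = 71.5659401350²
eq3: (x + 12.303)² + (y + 32.295)² = 45.7567696813²
eq2−eq3, eq2−eq1 (x²,y² cancel):
  -9.708·x − 141.854·y = 2674.413625
  90.572·x − 16.292·y = 3245.691942
det = -9.708·-16.292 − -141.854·90.572 = 13006.163224
x = (2674.413625·-16.292 − -141.854·3245.691942) / 13006.163224 = 32.049639
y = (-9.708·3245.691942 − 2674.413625·90.572) / 13006.163224 = -21.046650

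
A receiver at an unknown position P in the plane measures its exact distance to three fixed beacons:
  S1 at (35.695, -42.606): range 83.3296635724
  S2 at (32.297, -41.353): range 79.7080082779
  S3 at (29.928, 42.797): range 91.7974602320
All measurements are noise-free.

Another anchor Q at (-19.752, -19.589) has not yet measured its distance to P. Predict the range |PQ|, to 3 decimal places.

eq1: (x − 35.695)² + (y + 42.606)² = 83.3296635724²
eq2: (x − 32.297)² + (y + 41.353)² = 79.7080082779²
eq3: (x − 29.928)² + (y − 42.797)² = 91.7974602320²
eq2−eq3, eq2−eq1 (x²,y² cancel):
  -4.738·x + 168.300·y = -2099.305546
  6.796·x − 2.506·y = -254.228804
det = -4.738·-2.506 − 168.300·6.796 = -1131.893372
x = (-2099.305546·-2.506 − 168.300·-254.228804) / -1131.893372 = -42.448846
y = (-4.738·-254.228804 − -2099.305546·6.796) / -1131.893372 = -13.668617
|P − Q| = √((-42.448846 − -19.752)² + (-13.668617 − -19.589)²) = 23.456295

23.456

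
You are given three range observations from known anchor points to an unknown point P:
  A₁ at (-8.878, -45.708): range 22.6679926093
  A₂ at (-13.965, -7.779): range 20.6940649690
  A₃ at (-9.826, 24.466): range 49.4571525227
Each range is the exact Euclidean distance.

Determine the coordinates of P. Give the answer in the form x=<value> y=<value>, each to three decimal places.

x=-1.479 y=-24.282

eq1: (x + 8.878)² + (y + 45.708)² = 22.6679926093²
eq2: (x + 13.965)² + (y + 7.779)² = 20.6940649690²
eq3: (x + 9.826)² + (y − 24.466)² = 49.4571525227²
eq1−eq2, eq1−eq3 (x²,y² cancel):
  -10.174·x + 75.858·y = -1826.912518
  -1.896·x + 140.348·y = -3405.076763
det = -10.174·140.348 − 75.858·-1.896 = -1284.073784
x = (-1826.912518·140.348 − 75.858·-3405.076763) / -1284.073784 = -1.478727
y = (-10.174·-3405.076763 − -1826.912518·-1.896) / -1284.073784 = -24.281646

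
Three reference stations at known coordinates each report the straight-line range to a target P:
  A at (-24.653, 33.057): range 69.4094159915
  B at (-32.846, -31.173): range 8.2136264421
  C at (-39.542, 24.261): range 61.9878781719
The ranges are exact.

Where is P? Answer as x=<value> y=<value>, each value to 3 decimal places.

eq1: (x + 24.653)² + (y − 33.057)² = 69.4094159915²
eq2: (x + 32.846)² + (y + 31.173)² = 8.2136264421²
eq3: (x + 39.542)² + (y − 24.261)² = 61.9878781719²
eq3−eq1, eq3−eq2 (x²,y² cancel):
  29.778·x + 17.592·y = -1426.800215
  13.392·x − 110.868·y = 3673.483141
det = 29.778·-110.868 − 17.592·13.392 = -3537.019368
x = (-1426.800215·-110.868 − 17.592·3673.483141) / -3537.019368 = -26.452377
y = (29.778·3673.483141 − -1426.800215·13.392) / -3537.019368 = -36.329088

x=-26.452 y=-36.329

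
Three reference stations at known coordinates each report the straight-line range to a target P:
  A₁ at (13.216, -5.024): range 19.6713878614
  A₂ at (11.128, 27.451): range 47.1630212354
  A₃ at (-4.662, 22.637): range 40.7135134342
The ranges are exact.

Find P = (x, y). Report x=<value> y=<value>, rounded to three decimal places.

eq1: (x − 13.216)² + (y + 5.024)² = 19.6713878614²
eq2: (x − 11.128)² + (y − 27.451)² = 47.1630212354²
eq3: (x + 4.662)² + (y − 22.637)² = 40.7135134342²
eq2−eq3, eq2−eq1 (x²,y² cancel):
  -31.580·x − 9.628·y = 223.538624
  4.176·x − 64.950·y = 1159.900519
det = -31.580·-64.950 − -9.628·4.176 = 2091.327528
x = (223.538624·-64.950 − -9.628·1159.900519) / 2091.327528 = -1.602480
y = (-31.580·1159.900519 − 223.538624·4.176) / 2091.327528 = -17.961393

x=-1.602 y=-17.961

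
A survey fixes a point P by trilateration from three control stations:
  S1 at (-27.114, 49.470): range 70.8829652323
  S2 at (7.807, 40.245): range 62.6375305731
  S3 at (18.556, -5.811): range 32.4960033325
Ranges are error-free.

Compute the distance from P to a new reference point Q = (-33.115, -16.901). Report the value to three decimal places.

22.370

eq1: (x + 27.114)² + (y − 49.470)² = 70.8829652323²
eq2: (x − 7.807)² + (y − 40.245)² = 62.6375305731²
eq3: (x − 18.556)² + (y + 5.811)² = 32.4960033325²
eq2−eq3, eq2−eq1 (x²,y² cancel):
  21.498·x − 92.112·y = 1564.953587
  -69.842·x + 18.450·y = 400.906098
det = 21.498·18.450 − -92.112·-69.842 = -6036.648204
x = (1564.953587·18.450 − -92.112·400.906098) / -6036.648204 = -10.900363
y = (21.498·400.906098 − 1564.953587·-69.842) / -6036.648204 = -19.533715
|P − Q| = √((-10.900363 − -33.115)² + (-19.533715 − -16.901)²) = 22.370098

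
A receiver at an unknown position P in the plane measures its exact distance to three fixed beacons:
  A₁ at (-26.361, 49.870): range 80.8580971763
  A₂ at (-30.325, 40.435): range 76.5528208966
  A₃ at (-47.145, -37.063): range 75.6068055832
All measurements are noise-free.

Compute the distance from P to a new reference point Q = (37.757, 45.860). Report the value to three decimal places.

60.302

eq1: (x + 26.361)² + (y − 49.870)² = 80.8580971763²
eq2: (x + 30.325)² + (y − 40.435)² = 76.5528208966²
eq3: (x + 47.145)² + (y + 37.063)² = 75.6068055832²
eq3−eq1, eq3−eq2 (x²,y² cancel):
  41.568·x + 173.866·y = -1236.040601
  33.640·x + 154.996·y = -1185.667481
det = 41.568·154.996 − 173.866·33.640 = 594.021488
x = (-1236.040601·154.996 − 173.866·-1185.667481) / 594.021488 = 24.520852
y = (41.568·-1185.667481 − -1236.040601·33.640) / 594.021488 = -12.971618
|P − Q| = √((24.520852 − 37.757)² + (-12.971618 − 45.860)²) = 60.302197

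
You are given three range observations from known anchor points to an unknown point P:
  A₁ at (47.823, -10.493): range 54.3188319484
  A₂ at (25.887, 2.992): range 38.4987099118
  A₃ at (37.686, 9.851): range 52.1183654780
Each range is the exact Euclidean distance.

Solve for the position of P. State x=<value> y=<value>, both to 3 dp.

eq1: (x − 47.823)² + (y + 10.493)² = 54.3188319484²
eq2: (x − 25.887)² + (y − 2.992)² = 38.4987099118²
eq3: (x − 37.686)² + (y − 9.851)² = 52.1183654780²
eq2−eq3, eq2−eq1 (x²,y² cancel):
  23.598·x + 13.718·y = -395.985391
  43.872·x − 26.970·y = 249.668706
det = 23.598·-26.970 − 13.718·43.872 = -1238.274156
x = (-395.985391·-26.970 − 13.718·249.668706) / -1238.274156 = -5.858776
y = (23.598·249.668706 − -395.985391·43.872) / -1238.274156 = -18.787724

x=-5.859 y=-18.788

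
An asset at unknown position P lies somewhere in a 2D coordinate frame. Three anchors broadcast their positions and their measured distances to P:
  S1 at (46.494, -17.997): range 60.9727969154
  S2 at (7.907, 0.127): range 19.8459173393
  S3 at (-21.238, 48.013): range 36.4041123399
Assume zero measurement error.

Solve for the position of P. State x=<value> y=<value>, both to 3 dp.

x=-4.241 y=15.820

eq1: (x − 46.494)² + (y + 17.997)² = 60.9727969154²
eq2: (x − 7.907)² + (y − 0.127)² = 19.8459173393²
eq3: (x + 21.238)² + (y − 48.013)² = 36.4041123399²
eq2−eq3, eq2−eq1 (x²,y² cancel):
  -58.290·x + 95.772·y = 1762.365075
  77.174·x − 36.248·y = -900.774262
det = -58.290·-36.248 − 95.772·77.174 = -5278.212408
x = (1762.365075·-36.248 − 95.772·-900.774262) / -5278.212408 = -4.241349
y = (-58.290·-900.774262 − 1762.365075·77.174) / -5278.212408 = 15.820248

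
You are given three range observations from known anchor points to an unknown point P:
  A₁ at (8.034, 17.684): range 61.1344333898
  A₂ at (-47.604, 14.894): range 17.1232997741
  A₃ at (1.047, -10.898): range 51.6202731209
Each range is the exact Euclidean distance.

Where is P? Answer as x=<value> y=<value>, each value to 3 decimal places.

x=-49.816 y=-2.086

eq1: (x − 8.034)² + (y − 17.684)² = 61.1344333898²
eq2: (x + 47.604)² + (y − 14.894)² = 17.1232997741²
eq3: (x − 1.047)² + (y + 10.898)² = 51.6202731209²
eq1−eq3, eq1−eq2 (x²,y² cancel):
  -13.974·x − 57.164·y = 815.359950
  -111.276·x − 5.580·y = 5554.914591
det = -13.974·-5.580 − -57.164·-111.276 = -6283.006344
x = (815.359950·-5.580 − -57.164·5554.914591) / -6283.006344 = -49.815552
y = (-13.974·5554.914591 − 815.359950·-111.276) / -6283.006344 = -2.085883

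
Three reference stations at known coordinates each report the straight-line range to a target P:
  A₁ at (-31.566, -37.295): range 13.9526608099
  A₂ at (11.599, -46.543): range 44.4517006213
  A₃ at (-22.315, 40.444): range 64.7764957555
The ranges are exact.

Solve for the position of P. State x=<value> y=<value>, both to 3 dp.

eq1: (x + 31.566)² + (y + 37.295)² = 13.9526608099²
eq2: (x − 11.599)² + (y + 46.543)² = 44.4517006213²
eq3: (x + 22.315)² + (y − 40.444)² = 64.7764957555²
eq1−eq2, eq1−eq3 (x²,y² cancel):
  86.330·x − 18.496·y = -1867.818675
  18.502·x + 155.478·y = -4254.970679
det = 86.330·155.478 − -18.496·18.502 = 13764.628732
x = (-1867.818675·155.478 − -18.496·-4254.970679) / 13764.628732 = -26.815445
y = (86.330·-4254.970679 − -1867.818675·18.502) / 13764.628732 = -24.175969

x=-26.815 y=-24.176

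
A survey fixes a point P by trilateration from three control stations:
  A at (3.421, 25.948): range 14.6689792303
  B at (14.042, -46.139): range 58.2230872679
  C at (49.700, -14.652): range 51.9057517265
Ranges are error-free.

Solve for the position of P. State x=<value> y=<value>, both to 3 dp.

x=4.772 y=11.341

eq1: (x − 3.421)² + (y − 25.948)² = 14.6689792303²
eq2: (x − 14.042)² + (y + 46.139)² = 58.2230872679²
eq3: (x − 49.700)² + (y + 14.652)² = 51.9057517265²
eq1−eq3, eq1−eq2 (x²,y² cancel):
  92.558·x − 81.200·y = -479.258952
  21.242·x − 144.174·y = -1533.765799
det = 92.558·-144.174 − -81.200·21.242 = -11619.606692
x = (-479.258952·-144.174 − -81.200·-1533.765799) / -11619.606692 = 4.771685
y = (92.558·-1533.765799 − -479.258952·21.242) / -11619.606692 = 11.341337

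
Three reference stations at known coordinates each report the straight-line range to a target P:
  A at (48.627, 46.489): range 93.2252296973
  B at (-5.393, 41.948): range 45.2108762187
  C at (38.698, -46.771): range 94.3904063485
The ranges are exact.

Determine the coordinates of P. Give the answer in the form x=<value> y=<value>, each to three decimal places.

x=-36.997 y=9.619

eq1: (x − 48.627)² + (y − 46.489)² = 93.2252296973²
eq2: (x + 5.393)² + (y − 41.948)² = 45.2108762187²
eq3: (x − 38.698)² + (y + 46.771)² = 94.3904063485²
eq1−eq2, eq1−eq3 (x²,y² cancel):
  -108.040·x − 9.082·y = 3909.827027
  -19.858·x − 186.520·y = -1059.355964
det = -108.040·-186.520 − -9.082·-19.858 = 19971.270444
x = (3909.827027·-186.520 − -9.082·-1059.355964) / 19971.270444 = -36.997246
y = (-108.040·-1059.355964 − 3909.827027·-19.858) / 19971.270444 = 9.618525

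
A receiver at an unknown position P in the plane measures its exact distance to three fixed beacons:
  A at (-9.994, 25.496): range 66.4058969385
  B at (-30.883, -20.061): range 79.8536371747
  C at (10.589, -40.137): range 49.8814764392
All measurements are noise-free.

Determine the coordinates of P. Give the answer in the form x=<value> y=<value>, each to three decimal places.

eq1: (x + 9.994)² + (y − 25.496)² = 66.4058969385²
eq2: (x + 30.883)² + (y + 20.061)² = 79.8536371747²
eq3: (x − 10.589)² + (y + 40.137)² = 49.8814764392²
eq1−eq3, eq1−eq2 (x²,y² cancel):
  41.166·x − 131.266·y = 2894.761094
  -41.778·x − 91.114·y = -1360.582864
det = 41.166·-91.114 − -131.266·-41.778 = -9234.829872
x = (2894.761094·-91.114 − -131.266·-1360.582864) / -9234.829872 = 47.900345
y = (41.166·-1360.582864 − 2894.761094·-41.778) / -9234.829872 = -7.030728

x=47.900 y=-7.031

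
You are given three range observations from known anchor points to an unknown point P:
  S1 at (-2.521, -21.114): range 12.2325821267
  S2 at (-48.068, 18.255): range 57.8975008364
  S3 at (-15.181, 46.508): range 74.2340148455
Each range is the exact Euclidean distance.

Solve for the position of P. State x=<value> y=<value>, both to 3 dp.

eq1: (x + 2.521)² + (y + 21.114)² = 12.2325821267²
eq2: (x + 48.068)² + (y − 18.255)² = 57.8975008364²
eq3: (x + 15.181)² + (y − 46.508)² = 74.2340148455²
eq3−eq2, eq3−eq1 (x²,y² cancel):
  -65.774·x − 56.506·y = 2408.889181
  25.320·x − 135.244·y = 3419.752507
det = -65.774·-135.244 − -56.506·25.320 = 10326.270776
x = (2408.889181·-135.244 − -56.506·3419.752507) / 10326.270776 = -12.836316
y = (-65.774·3419.752507 − 2408.889181·25.320) / 10326.270776 = -27.688977

x=-12.836 y=-27.689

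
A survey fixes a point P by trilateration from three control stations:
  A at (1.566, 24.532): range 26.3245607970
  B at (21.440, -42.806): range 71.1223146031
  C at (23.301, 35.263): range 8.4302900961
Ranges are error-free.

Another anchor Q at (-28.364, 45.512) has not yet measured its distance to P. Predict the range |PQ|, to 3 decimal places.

58.679

eq1: (x − 1.566)² + (y − 24.532)² = 26.3245607970²
eq2: (x − 21.440)² + (y + 42.806)² = 71.1223146031²
eq3: (x − 23.301)² + (y − 35.263)² = 8.4302900961²
eq1−eq2, eq1−eq3 (x²,y² cancel):
  39.748·x − 134.676·y = -2677.645277
  43.470·x + 21.462·y = 1804.057100
det = 39.748·21.462 − -134.676·43.470 = 6707.437296
x = (-2677.645277·21.462 − -134.676·1804.057100) / 6707.437296 = 27.655208
y = (39.748·1804.057100 − -2677.645277·43.470) / 6707.437296 = 28.044228
|P − Q| = √((27.655208 − -28.364)² + (28.044228 − 45.512)²) = 58.679423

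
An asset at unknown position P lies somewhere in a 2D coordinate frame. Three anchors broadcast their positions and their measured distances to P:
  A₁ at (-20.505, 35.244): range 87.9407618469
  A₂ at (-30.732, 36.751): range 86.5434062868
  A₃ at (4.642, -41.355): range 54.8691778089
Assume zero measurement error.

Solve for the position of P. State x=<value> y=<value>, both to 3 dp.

x=-49.865 y=-47.651

eq1: (x + 20.505)² + (y − 35.244)² = 87.9407618469²
eq2: (x + 30.732)² + (y − 36.751)² = 86.5434062868²
eq3: (x − 4.642)² + (y + 41.355)² = 54.8691778089²
eq2−eq1, eq2−eq3 (x²,y² cancel):
  20.454·x − 3.014·y = -876.313686
  70.748·x − 156.212·y = 3915.826862
det = 20.454·-156.212 − -3.014·70.748 = -2981.925776
x = (-876.313686·-156.212 − -3.014·3915.826862) / -2981.925776 = -49.864761
y = (20.454·3915.826862 − -876.313686·70.748) / -2981.925776 = -47.651006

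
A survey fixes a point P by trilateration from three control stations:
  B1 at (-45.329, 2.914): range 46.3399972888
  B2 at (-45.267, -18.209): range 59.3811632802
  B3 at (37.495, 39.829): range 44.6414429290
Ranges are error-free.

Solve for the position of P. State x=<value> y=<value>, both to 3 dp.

eq1: (x + 45.329)² + (y − 2.914)² = 46.3399972888²
eq2: (x + 45.267)² + (y + 18.209)² = 59.3811632802²
eq3: (x − 37.495)² + (y − 39.829)² = 44.6414429290²
eq1−eq2, eq1−eq3 (x²,y² cancel):
  0.124·x − 42.246·y = -1061.267871
  165.648·x + 73.830·y = 1083.551551
det = 0.124·73.830 − -42.246·165.648 = 7007.120328
x = (-1061.267871·73.830 − -42.246·1083.551551) / 7007.120328 = -4.649226
y = (0.124·1083.551551 − -1061.267871·165.648) / 7007.120328 = 25.107498

x=-4.649 y=25.107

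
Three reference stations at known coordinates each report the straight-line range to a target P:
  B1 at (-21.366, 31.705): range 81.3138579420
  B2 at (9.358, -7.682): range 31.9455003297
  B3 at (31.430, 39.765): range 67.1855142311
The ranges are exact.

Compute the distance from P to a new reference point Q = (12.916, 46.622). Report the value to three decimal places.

eq1: (x + 21.366)² + (y − 31.705)² = 81.3138579420²
eq2: (x − 9.358)² + (y + 7.682)² = 31.9455003297²
eq3: (x − 31.430)² + (y − 39.765)² = 67.1855142311²
eq3−eq1, eq3−eq2 (x²,y² cancel):
  -105.592·x − 16.120·y = -3205.437315
  -44.144·x − 94.894·y = 1070.863494
det = -105.592·-94.894 − -16.120·-44.144 = 9308.445968
x = (-3205.437315·-94.894 − -16.120·1070.863494) / 9308.445968 = 34.531982
y = (-105.592·1070.863494 − -3205.437315·-44.144) / 9308.445968 = -27.348866
|P − Q| = √((34.531982 − 12.916)² + (-27.348866 − 46.622)²) = 77.064517

77.065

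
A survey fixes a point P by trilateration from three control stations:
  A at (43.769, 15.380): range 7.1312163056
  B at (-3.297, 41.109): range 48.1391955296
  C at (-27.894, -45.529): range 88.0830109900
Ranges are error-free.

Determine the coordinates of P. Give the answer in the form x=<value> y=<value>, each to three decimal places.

x=36.714 y=14.341

eq1: (x − 43.769)² + (y − 15.380)² = 7.1312163056²
eq2: (x + 3.297)² + (y − 41.109)² = 48.1391955296²
eq3: (x + 27.894)² + (y + 45.529)² = 88.0830109900²
eq2−eq3, eq2−eq1 (x²,y² cancel):
  -49.194·x − 173.276·y = -4291.089692
  94.132·x − 51.458·y = 2717.977571
det = -49.194·-51.458 − -173.276·94.132 = 18842.241284
x = (-4291.089692·-51.458 − -173.276·2717.977571) / 18842.241284 = 36.713848
y = (-49.194·2717.977571 − -4291.089692·94.132) / 18842.241284 = 14.341217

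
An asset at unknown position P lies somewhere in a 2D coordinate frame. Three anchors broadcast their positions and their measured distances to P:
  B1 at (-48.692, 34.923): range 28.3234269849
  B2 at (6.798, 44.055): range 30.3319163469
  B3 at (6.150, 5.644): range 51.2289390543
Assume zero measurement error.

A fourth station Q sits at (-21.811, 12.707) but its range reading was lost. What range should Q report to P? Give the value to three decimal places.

eq1: (x + 48.692)² + (y − 34.923)² = 28.3234269849²
eq2: (x − 6.798)² + (y − 44.055)² = 30.3319163469²
eq3: (x − 6.150)² + (y − 5.644)² = 51.2289390543²
eq2−eq1, eq2−eq3 (x²,y² cancel):
  -110.980·x − 18.264·y = 1721.279597
  -1.296·x − 76.822·y = -3621.757640
det = -110.980·-76.822 − -18.264·-1.296 = 8502.035416
x = (1721.279597·-76.822 − -18.264·-3621.757640) / 8502.035416 = -23.333227
y = (-110.980·-3621.757640 − 1721.279597·-1.296) / 8502.035416 = 47.538433
|P − Q| = √((-23.333227 − -21.811)² + (47.538433 − 12.707)²) = 34.864680

34.865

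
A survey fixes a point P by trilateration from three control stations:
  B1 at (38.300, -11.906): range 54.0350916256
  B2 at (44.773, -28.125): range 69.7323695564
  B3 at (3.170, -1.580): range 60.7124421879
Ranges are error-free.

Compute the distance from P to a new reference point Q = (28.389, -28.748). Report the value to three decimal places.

72.482

eq1: (x − 38.300)² + (y + 11.906)² = 54.0350916256²
eq2: (x − 44.773)² + (y + 28.125)² = 69.7323695564²
eq3: (x − 3.170)² + (y + 1.580)² = 60.7124421879²
eq1−eq3, eq1−eq2 (x²,y² cancel):
  -70.260·x + 20.652·y = -2362.307045
  12.946·x − 32.438·y = -755.817919
det = -70.260·-32.438 − 20.652·12.946 = 2011.733088
x = (-2362.307045·-32.438 − 20.652·-755.817919) / 2011.733088 = 45.849854
y = (-70.260·-755.817919 − -2362.307045·12.946) / 2011.733088 = 41.599054
|P − Q| = √((45.849854 − 28.389)² + (41.599054 − -28.748)²) = 72.481649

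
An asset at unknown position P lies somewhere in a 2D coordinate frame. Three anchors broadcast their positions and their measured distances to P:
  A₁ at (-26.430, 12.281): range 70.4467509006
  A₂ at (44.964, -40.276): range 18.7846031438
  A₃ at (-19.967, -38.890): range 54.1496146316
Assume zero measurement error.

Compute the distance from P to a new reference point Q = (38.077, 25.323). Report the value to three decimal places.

51.701

eq1: (x + 26.430)² + (y − 12.281)² = 70.4467509006²
eq2: (x − 44.964)² + (y + 40.276)² = 18.7846031438²
eq3: (x + 19.967)² + (y + 38.890)² = 54.1496146316²
eq2−eq1, eq2−eq3 (x²,y² cancel):
  -142.788·x + 105.114·y = -7404.433008
  -129.862·x + 2.772·y = -4312.123732
det = -142.788·2.772 − 105.114·-129.862 = 13254.505932
x = (-7404.433008·2.772 − 105.114·-4312.123732) / 13254.505932 = 32.648481
y = (-142.788·-4312.123732 − -7404.433008·-129.862) / 13254.505932 = -26.091878
|P − Q| = √((32.648481 − 38.077)² + (-26.091878 − 25.323)²) = 51.700663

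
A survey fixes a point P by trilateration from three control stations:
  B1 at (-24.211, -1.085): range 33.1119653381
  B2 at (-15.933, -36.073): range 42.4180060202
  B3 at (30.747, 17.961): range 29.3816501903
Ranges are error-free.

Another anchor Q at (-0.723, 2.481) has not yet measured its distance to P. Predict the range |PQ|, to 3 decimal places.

eq1: (x + 24.211)² + (y + 1.085)² = 33.1119653381²
eq2: (x + 15.933)² + (y + 36.073)² = 42.4180060202²
eq3: (x − 30.747)² + (y − 17.961)² = 29.3816501903²
eq2−eq1, eq2−eq3 (x²,y² cancel):
  -16.556·x + 69.976·y = -264.887086
  93.360·x + 108.068·y = 648.859579
det = -16.556·108.068 − 69.976·93.360 = -8322.133168
x = (-264.887086·108.068 − 69.976·648.859579) / -8322.133168 = 8.895606
y = (-16.556·648.859579 − -264.887086·93.360) / -8322.133168 = -1.680740
|P − Q| = √((8.895606 − -0.723)² + (-1.680740 − 2.481)²) = 10.480346

10.480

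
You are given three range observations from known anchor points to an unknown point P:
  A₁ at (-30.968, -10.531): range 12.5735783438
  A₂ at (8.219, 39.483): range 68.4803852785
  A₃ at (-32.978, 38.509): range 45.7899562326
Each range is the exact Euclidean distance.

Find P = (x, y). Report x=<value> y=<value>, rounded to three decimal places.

eq1: (x + 30.968)² + (y + 10.531)² = 12.5735783438²
eq2: (x − 8.219)² + (y − 39.483)² = 68.4803852785²
eq3: (x + 32.978)² + (y − 38.509)² = 45.7899562326²
eq1−eq3, eq1−eq2 (x²,y² cancel):
  -4.020·x + 98.080·y = -438.052639
  78.374·x + 100.028·y = -3974.928031
det = -4.020·100.028 − 98.080·78.374 = -8089.034480
x = (-438.052639·100.028 − 98.080·-3974.928031) / -8089.034480 = -42.779322
y = (-4.020·-3974.928031 − -438.052639·78.374) / -8089.034480 = -6.219673

x=-42.779 y=-6.220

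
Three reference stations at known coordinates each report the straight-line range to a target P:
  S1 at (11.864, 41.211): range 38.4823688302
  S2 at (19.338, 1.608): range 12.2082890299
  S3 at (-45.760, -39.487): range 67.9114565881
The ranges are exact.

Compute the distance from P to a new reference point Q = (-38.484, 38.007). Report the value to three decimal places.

57.556

eq1: (x − 11.864)² + (y − 41.211)² = 38.4823688302²
eq2: (x − 19.338)² + (y − 1.608)² = 12.2082890299²
eq3: (x + 45.760)² + (y + 39.487)² = 67.9114565881²
eq2−eq1, eq2−eq3 (x²,y² cancel):
  -14.948·x + 79.206·y = 130.706719
  -130.196·x − 82.190·y = -1186.266754
det = -14.948·-82.190 − 79.206·-130.196 = 11540.880496
x = (130.706719·-82.190 − 79.206·-1186.266754) / 11540.880496 = 7.210599
y = (-14.948·-1186.266754 − 130.706719·-130.196) / 11540.880496 = 3.011019
|P − Q| = √((7.210599 − -38.484)² + (3.011019 − 38.007)²) = 57.556191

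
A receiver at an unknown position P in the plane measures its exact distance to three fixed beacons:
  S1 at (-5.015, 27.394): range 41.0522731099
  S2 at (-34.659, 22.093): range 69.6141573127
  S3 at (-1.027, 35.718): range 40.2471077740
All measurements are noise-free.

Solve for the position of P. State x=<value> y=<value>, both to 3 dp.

eq1: (x + 5.015)² + (y − 27.394)² = 41.0522731099²
eq2: (x + 34.659)² + (y − 22.093)² = 69.6141573127²
eq3: (x + 1.027)² + (y − 35.718)² = 40.2471077740²
eq3−eq1, eq3−eq2 (x²,y² cancel):
  -7.976·x − 16.648·y = -566.708235
  -67.264·x − 27.250·y = -2813.784537
det = -7.976·-27.250 − -16.648·-67.264 = -902.465072
x = (-566.708235·-27.250 − -16.648·-2813.784537) / -902.465072 = 34.794793
y = (-7.976·-2813.784537 − -566.708235·-67.264) / -902.465072 = 17.370553

x=34.795 y=17.371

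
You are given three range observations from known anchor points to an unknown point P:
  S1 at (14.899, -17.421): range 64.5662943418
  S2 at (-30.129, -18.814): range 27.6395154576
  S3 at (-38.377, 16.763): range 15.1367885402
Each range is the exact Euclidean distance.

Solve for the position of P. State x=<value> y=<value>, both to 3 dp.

eq1: (x − 14.899)² + (y + 17.421)² = 64.5662943418²
eq2: (x + 30.129)² + (y + 18.814)² = 27.6395154576²
eq3: (x + 38.377)² + (y − 16.763)² = 15.1367885402²
eq2−eq1, eq2−eq3 (x²,y² cancel):
  90.056·x + 2.786·y = -4141.115345
  -16.496·x + 71.154·y = 1026.889508
det = 90.056·71.154 − 2.786·-16.496 = 6453.802480
x = (-4141.115345·71.154 − 2.786·1026.889508) / 6453.802480 = -46.099619
y = (90.056·1026.889508 − -4141.115345·-16.496) / 6453.802480 = 3.744416

x=-46.100 y=3.744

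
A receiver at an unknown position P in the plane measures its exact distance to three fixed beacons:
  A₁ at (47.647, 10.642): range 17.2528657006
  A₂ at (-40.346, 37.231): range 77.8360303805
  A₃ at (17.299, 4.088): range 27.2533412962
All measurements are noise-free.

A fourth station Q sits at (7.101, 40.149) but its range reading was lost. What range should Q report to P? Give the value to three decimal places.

33.541

eq1: (x − 47.647)² + (y − 10.642)² = 17.2528657006²
eq2: (x + 40.346)² + (y − 37.231)² = 77.8360303805²
eq3: (x − 17.299)² + (y − 4.088)² = 27.2533412962²
eq1−eq2, eq1−eq3 (x²,y² cancel):
  -175.986·x + 53.178·y = -5130.327947
  -60.696·x − 13.108·y = -2512.604865
det = -175.986·-13.108 − 53.178·-60.696 = 5534.516376
x = (-5130.327947·-13.108 − 53.178·-2512.604865) / 5534.516376 = 36.292898
y = (-175.986·-2512.604865 − -5130.327947·-60.696) / 5534.516376 = 23.632217
|P − Q| = √((36.292898 − 7.101)² + (23.632217 − 40.149)²) = 33.540588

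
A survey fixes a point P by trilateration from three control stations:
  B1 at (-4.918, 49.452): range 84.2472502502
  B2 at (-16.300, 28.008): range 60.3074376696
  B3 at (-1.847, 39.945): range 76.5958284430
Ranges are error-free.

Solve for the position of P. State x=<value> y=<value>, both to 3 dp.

eq1: (x + 4.918)² + (y − 49.452)² = 84.2472502502²
eq2: (x + 16.300)² + (y − 28.008)² = 60.3074376696²
eq3: (x + 1.847)² + (y − 39.945)² = 76.5958284430²
eq1−eq2, eq1−eq3 (x²,y² cancel):
  -22.764·x − 42.888·y = 2041.063172
  6.142·x − 19.014·y = 360.005646
det = -22.764·-19.014 − -42.888·6.142 = 696.252792
x = (2041.063172·-19.014 − -42.888·360.005646) / 696.252792 = -33.563748
y = (-22.764·360.005646 − 2041.063172·6.142) / 696.252792 = -29.775649

x=-33.564 y=-29.776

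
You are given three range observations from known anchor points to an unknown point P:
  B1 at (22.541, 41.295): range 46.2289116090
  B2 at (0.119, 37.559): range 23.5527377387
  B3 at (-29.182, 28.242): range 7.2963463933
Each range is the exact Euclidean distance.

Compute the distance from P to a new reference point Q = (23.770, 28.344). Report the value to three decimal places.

eq1: (x − 22.541)² + (y − 41.295)² = 46.2289116090²
eq2: (x − 0.119)² + (y − 37.559)² = 23.5527377387²
eq3: (x + 29.182)² + (y − 28.242)² = 7.2963463933²
eq2−eq1, eq2−eq3 (x²,y² cancel):
  44.844·x + 7.472·y = -779.699750
  -58.602·x − 18.634·y = 740.001830
det = 44.844·-18.634 − 7.472·-58.602 = -397.748952
x = (-779.699750·-18.634 − 7.472·740.001830) / -397.748952 = -22.626411
y = (44.844·740.001830 − -779.699750·-58.602) / -397.748952 = 31.445269
|P − Q| = √((-22.626411 − 23.770)² + (31.445269 − 28.344)²) = 46.499945

46.500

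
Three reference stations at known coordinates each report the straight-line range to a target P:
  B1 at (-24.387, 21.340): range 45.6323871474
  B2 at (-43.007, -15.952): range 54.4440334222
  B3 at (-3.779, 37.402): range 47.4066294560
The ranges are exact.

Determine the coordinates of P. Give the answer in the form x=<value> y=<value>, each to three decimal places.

x=10.809 y=-7.704

eq1: (x + 24.387)² + (y − 21.340)² = 45.6323871474²
eq2: (x + 43.007)² + (y + 15.952)² = 54.4440334222²
eq3: (x + 3.779)² + (y − 37.402)² = 47.4066294560²
eq1−eq2, eq1−eq3 (x²,y² cancel):
  -37.240·x − 74.584·y = 172.108965
  41.216·x + 32.124·y = 197.995316
det = -37.240·32.124 − -74.584·41.216 = 1877.756384
x = (172.108965·32.124 − -74.584·197.995316) / 1877.756384 = 10.808703
y = (-37.240·197.995316 − 172.108965·41.216) / 1877.756384 = -7.704401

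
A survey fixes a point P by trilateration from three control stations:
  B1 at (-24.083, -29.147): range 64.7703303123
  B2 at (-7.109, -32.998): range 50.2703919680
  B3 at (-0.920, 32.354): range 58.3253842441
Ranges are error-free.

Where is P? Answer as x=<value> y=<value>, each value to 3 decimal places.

x=38.094 y=-11.002

eq1: (x + 24.083)² + (y + 29.147)² = 64.7703303123²
eq2: (x + 7.109)² + (y + 32.998)² = 50.2703919680²
eq3: (x + 0.920)² + (y − 32.354)² = 58.3253842441²
eq3−eq1, eq3−eq2 (x²,y² cancel):
  -46.326·x − 123.002·y = -411.434460
  -12.378·x − 130.704·y = 966.516308
det = -46.326·-130.704 − -123.002·-12.378 = 4532.474748
x = (-411.434460·-130.704 − -123.002·966.516308) / 4532.474748 = 38.093884
y = (-46.326·966.516308 − -411.434460·-12.378) / 4532.474748 = -11.002283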